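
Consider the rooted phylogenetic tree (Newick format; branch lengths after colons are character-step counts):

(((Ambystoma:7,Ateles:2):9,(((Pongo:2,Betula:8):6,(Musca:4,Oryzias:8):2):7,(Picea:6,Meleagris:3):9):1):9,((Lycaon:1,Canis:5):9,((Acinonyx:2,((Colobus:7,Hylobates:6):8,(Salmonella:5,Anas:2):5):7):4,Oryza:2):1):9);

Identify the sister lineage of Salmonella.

Anas

Salmonella attaches to the tree at the node subtending (Salmonella,Anas).
The other lineage descending from that same node — the sister group — is the single tip Anas.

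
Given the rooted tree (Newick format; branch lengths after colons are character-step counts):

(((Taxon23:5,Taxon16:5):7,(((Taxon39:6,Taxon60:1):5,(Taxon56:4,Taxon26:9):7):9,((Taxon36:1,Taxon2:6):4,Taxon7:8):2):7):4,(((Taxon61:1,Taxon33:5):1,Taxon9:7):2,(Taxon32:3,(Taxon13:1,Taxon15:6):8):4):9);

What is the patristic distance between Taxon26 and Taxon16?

The path runs Taxon26 → … → MRCA → … → Taxon16; the MRCA is the node subtending ((Taxon23,Taxon16),(((Taxon39,Taxon60),(Taxon56,Taxon26)),((Taxon36,Taxon2),Taxon7))).
Branch lengths along that path: 9 + 7 + 9 + 7 + 7 + 5 = 44.

44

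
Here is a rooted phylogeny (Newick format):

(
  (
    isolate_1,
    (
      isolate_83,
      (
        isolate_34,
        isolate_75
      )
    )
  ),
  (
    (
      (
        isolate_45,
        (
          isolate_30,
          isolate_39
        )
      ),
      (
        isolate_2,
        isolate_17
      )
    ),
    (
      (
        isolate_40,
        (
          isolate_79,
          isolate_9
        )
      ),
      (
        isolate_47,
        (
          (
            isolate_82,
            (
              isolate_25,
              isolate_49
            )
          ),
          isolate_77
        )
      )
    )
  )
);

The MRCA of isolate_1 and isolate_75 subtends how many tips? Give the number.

4

The MRCA of isolate_1 and isolate_75 is the node subtending (isolate_1,(isolate_83,(isolate_34,isolate_75))).
That clade contains 4 terminal taxa: isolate_1, isolate_34, isolate_75, isolate_83.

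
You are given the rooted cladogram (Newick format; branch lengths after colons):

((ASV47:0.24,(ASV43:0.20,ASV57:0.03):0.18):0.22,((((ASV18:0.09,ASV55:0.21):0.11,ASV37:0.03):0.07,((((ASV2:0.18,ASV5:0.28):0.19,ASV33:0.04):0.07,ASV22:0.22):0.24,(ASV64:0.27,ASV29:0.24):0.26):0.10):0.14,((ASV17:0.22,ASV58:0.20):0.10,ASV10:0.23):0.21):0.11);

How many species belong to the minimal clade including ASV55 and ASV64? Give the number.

9

The MRCA of ASV55 and ASV64 is the node subtending (((ASV18,ASV55),ASV37),((((ASV2,ASV5),ASV33),ASV22),(ASV64,ASV29))).
That clade contains 9 terminal taxa: ASV18, ASV2, ASV22, ASV29, ASV33, ASV37, ASV5, ASV55, ASV64.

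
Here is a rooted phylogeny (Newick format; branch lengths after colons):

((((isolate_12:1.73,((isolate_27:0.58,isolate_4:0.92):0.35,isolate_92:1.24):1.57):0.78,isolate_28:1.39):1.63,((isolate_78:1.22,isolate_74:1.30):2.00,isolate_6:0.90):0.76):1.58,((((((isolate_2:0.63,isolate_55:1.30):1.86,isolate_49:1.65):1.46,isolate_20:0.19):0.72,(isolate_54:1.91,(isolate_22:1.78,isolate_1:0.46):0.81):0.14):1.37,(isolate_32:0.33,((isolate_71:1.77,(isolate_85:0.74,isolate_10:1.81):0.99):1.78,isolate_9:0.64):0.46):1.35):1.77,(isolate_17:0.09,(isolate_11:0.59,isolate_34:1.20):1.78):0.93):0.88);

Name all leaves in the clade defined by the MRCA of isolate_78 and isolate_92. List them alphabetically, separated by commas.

isolate_12, isolate_27, isolate_28, isolate_4, isolate_6, isolate_74, isolate_78, isolate_92

Tracing isolate_78: it sits inside (isolate_78,isolate_74).
Tracing isolate_92: it sits inside ((isolate_27,isolate_4),isolate_92).
The smallest clade enclosing both is (((isolate_12,((isolate_27,isolate_4),isolate_92)),isolate_28),((isolate_78,isolate_74),isolate_6)); the answer is its 8 terminal taxa in alphabetical order.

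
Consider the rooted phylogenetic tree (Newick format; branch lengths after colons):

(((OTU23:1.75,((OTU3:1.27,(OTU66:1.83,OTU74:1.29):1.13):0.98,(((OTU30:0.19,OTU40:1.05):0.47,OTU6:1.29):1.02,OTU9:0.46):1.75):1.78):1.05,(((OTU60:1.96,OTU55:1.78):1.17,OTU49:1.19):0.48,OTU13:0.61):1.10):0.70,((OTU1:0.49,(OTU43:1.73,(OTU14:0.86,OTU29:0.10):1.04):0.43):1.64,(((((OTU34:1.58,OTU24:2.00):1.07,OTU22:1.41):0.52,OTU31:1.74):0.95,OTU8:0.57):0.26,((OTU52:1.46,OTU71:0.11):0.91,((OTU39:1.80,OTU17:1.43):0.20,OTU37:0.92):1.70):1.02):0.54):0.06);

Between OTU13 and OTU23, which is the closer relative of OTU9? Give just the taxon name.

OTU23

The MRCA of OTU9 and OTU23 subtends (OTU23,((OTU3,(OTU66,OTU74)),(((OTU30,OTU40),OTU6),OTU9))) (8 taxa).
The MRCA of OTU9 and OTU13 subtends ((OTU23,((OTU3,(OTU66,OTU74)),(((OTU30,OTU40),OTU6),OTU9))),(((OTU60,OTU55),OTU49),OTU13)) (12 taxa).
The first is nested inside the second, so OTU9 shares a more recent common ancestor with OTU23.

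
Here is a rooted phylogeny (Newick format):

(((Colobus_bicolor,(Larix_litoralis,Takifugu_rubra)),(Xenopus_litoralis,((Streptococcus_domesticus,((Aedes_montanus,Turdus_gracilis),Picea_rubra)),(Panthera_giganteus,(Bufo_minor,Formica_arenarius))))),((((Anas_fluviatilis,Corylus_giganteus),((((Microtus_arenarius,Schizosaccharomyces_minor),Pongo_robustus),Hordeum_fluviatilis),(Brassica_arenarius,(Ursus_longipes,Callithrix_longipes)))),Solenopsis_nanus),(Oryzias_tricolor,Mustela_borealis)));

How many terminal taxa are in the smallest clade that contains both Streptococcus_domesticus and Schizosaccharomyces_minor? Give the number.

23

The MRCA of Streptococcus_domesticus and Schizosaccharomyces_minor is the root, so the clade is the entire tree.
That clade contains 23 terminal taxa: Aedes_montanus, Anas_fluviatilis, Brassica_arenarius, Bufo_minor, Callithrix_longipes, Colobus_bicolor, Corylus_giganteus, Formica_arenarius, Hordeum_fluviatilis, Larix_litoralis, Microtus_arenarius, Mustela_borealis, Oryzias_tricolor, Panthera_giganteus, Picea_rubra, Pongo_robustus, Schizosaccharomyces_minor, Solenopsis_nanus, Streptococcus_domesticus, Takifugu_rubra, Turdus_gracilis, Ursus_longipes, Xenopus_litoralis.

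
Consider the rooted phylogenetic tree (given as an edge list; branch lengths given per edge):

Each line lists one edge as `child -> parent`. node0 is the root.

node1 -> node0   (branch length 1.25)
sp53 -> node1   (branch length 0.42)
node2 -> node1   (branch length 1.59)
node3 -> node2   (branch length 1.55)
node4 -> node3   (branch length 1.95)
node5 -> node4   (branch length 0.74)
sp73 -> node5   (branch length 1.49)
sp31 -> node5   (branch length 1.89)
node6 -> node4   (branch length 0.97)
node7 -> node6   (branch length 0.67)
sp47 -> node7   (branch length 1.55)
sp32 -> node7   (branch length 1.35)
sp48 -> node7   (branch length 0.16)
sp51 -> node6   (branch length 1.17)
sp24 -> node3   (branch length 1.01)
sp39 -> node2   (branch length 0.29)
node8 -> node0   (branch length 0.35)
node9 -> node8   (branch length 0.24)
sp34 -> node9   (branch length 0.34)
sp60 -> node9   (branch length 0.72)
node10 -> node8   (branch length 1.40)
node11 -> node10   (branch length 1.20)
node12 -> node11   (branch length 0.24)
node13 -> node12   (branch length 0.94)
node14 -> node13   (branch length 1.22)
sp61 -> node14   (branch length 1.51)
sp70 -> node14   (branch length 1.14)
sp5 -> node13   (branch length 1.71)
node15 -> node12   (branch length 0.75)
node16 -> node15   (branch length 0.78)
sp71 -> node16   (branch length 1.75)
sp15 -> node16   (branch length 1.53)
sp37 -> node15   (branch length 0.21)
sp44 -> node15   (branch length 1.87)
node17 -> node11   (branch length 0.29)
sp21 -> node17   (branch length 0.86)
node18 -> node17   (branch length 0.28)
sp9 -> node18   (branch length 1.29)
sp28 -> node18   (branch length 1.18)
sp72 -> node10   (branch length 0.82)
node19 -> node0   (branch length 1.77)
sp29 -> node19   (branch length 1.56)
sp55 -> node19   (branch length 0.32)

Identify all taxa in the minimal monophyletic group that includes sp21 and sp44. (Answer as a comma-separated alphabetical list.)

sp15, sp21, sp28, sp37, sp44, sp5, sp61, sp70, sp71, sp9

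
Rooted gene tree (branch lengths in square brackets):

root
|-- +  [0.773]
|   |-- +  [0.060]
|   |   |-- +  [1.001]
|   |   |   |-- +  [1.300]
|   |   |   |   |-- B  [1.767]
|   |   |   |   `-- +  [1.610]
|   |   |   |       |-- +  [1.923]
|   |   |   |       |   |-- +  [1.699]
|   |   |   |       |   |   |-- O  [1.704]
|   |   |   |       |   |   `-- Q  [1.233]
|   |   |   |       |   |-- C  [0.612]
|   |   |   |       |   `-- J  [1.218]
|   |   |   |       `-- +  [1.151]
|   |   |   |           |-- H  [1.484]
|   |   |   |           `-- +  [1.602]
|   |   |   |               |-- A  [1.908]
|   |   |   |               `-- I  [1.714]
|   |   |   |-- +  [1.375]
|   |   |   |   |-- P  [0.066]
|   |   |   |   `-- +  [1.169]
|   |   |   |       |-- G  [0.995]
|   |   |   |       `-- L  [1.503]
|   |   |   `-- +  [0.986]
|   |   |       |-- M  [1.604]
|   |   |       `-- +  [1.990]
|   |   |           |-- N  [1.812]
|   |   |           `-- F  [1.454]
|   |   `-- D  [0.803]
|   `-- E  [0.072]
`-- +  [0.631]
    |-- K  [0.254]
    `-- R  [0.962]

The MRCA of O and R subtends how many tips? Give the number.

The MRCA of O and R is the root, so the clade is the entire tree.
That clade contains 18 terminal taxa: A, B, C, D, E, F, G, H, I, J, K, L, M, N, O, P, Q, R.

18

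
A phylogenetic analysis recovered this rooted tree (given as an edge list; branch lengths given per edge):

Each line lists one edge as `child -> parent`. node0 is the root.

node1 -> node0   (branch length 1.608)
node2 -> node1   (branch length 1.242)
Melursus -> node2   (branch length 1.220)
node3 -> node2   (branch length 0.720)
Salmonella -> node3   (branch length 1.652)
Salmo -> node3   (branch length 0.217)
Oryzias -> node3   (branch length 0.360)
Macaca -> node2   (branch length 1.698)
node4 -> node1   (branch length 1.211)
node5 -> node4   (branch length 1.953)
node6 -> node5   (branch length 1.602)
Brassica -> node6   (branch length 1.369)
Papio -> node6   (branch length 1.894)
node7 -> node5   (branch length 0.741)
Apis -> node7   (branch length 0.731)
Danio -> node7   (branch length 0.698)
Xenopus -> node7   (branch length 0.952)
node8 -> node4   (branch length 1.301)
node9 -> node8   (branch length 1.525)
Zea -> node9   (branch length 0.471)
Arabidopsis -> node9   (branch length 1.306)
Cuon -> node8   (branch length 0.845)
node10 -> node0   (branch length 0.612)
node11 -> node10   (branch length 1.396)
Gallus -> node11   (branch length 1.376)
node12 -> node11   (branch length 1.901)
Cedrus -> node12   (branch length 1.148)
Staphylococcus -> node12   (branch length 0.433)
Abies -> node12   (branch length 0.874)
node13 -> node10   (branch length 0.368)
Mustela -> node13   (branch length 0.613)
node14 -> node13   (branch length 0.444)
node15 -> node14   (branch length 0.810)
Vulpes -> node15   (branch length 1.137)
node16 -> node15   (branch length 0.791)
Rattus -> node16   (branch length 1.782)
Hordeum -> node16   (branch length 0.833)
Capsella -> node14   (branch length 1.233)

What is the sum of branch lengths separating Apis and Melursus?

The path runs Apis → … → MRCA → … → Melursus; the MRCA is the node subtending ((Melursus,(Salmonella,Salmo,Oryzias),Macaca),(((Brassica,Papio),(Apis,Danio,Xenopus)),((Zea,Arabidopsis),Cuon))).
Branch lengths along that path: 0.731 + 0.741 + 1.953 + 1.211 + 1.242 + 1.220 = 7.098.

7.098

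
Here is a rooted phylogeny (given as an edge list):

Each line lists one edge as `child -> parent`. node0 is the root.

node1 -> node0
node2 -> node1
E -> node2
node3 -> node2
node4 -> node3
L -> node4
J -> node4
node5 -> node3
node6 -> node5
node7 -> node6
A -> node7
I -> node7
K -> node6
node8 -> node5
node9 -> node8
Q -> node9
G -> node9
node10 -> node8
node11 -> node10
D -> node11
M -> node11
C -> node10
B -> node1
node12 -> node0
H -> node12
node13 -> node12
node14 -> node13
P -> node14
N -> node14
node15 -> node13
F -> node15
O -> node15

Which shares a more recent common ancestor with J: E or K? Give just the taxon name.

K

The MRCA of J and K subtends ((L,J),(((A,I),K),((Q,G),((D,M),C)))) (10 taxa).
The MRCA of J and E subtends (E,((L,J),(((A,I),K),((Q,G),((D,M),C))))) (11 taxa).
The first is nested inside the second, so J shares a more recent common ancestor with K.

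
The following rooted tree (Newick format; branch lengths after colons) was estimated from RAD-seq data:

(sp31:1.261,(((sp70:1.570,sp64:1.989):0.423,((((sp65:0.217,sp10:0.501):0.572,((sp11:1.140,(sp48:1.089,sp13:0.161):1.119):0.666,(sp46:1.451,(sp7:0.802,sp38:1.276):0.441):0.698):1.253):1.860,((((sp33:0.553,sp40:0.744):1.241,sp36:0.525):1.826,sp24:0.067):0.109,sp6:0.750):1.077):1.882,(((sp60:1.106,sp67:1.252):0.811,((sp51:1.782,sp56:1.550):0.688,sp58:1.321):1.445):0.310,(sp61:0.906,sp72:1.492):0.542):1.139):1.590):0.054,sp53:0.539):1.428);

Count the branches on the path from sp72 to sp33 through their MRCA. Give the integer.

The MRCA of sp72 and sp33 is the node subtending ((((sp65,sp10),((sp11,(sp48,sp13)),(sp46,(sp7,sp38)))),((((sp33,sp40),sp36),sp24),sp6)),(((sp60,sp67),((sp51,sp56),sp58)),(sp61,sp72))).
From sp72 up to that node: 3 branches. From sp33 up to the same node: 6 branches. Total: 3 + 6 = 9.

9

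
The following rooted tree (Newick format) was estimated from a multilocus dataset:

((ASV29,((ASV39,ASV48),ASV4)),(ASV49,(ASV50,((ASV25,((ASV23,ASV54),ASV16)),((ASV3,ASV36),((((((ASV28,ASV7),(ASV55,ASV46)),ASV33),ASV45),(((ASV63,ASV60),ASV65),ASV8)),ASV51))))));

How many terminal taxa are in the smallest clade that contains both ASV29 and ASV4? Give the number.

4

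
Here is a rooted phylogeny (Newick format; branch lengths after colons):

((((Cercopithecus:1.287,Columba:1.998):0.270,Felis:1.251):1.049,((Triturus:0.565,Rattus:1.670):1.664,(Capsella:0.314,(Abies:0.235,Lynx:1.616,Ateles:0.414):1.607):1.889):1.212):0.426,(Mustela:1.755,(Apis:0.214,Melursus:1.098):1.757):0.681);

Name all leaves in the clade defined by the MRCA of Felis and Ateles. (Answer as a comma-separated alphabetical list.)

Abies, Ateles, Capsella, Cercopithecus, Columba, Felis, Lynx, Rattus, Triturus

Tracing Felis: it sits inside ((Cercopithecus,Columba),Felis).
Tracing Ateles: it sits inside (Abies,Lynx,Ateles).
The smallest clade enclosing both is (((Cercopithecus,Columba),Felis),((Triturus,Rattus),(Capsella,(Abies,Lynx,Ateles)))); the answer is its 9 terminal taxa in alphabetical order.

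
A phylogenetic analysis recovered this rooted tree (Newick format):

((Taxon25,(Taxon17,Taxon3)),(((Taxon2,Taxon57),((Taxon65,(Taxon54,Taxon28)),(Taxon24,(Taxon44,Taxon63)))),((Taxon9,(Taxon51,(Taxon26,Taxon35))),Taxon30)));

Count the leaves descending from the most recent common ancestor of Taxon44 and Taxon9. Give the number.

13

The MRCA of Taxon44 and Taxon9 is the node subtending (((Taxon2,Taxon57),((Taxon65,(Taxon54,Taxon28)),(Taxon24,(Taxon44,Taxon63)))),((Taxon9,(Taxon51,(Taxon26,Taxon35))),Taxon30)).
That clade contains 13 terminal taxa: Taxon2, Taxon24, Taxon26, Taxon28, Taxon30, Taxon35, Taxon44, Taxon51, Taxon54, Taxon57, Taxon63, Taxon65, Taxon9.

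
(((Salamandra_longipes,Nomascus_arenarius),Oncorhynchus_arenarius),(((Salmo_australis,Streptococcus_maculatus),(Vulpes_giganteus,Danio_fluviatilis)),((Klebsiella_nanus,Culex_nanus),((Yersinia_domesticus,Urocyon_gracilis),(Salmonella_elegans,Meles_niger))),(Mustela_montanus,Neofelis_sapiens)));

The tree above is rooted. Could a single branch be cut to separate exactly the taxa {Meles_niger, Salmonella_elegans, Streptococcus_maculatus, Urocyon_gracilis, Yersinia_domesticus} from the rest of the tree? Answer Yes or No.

The MRCA of the listed taxa subtends (((Salmo_australis,Streptococcus_maculatus),(Vulpes_giganteus,Danio_fluviatilis)),((Klebsiella_nanus,Culex_nanus),((Yersinia_domesticus,Urocyon_gracilis),(Salmonella_elegans,Meles_niger))),(Mustela_montanus,Neofelis_sapiens)).
That clade also contains Culex_nanus, Danio_fluviatilis, Klebsiella_nanus, Mustela_montanus, Neofelis_sapiens, Salmo_australis, Vulpes_giganteus, which are not in the proposed group, so the group is not monophyletic.

No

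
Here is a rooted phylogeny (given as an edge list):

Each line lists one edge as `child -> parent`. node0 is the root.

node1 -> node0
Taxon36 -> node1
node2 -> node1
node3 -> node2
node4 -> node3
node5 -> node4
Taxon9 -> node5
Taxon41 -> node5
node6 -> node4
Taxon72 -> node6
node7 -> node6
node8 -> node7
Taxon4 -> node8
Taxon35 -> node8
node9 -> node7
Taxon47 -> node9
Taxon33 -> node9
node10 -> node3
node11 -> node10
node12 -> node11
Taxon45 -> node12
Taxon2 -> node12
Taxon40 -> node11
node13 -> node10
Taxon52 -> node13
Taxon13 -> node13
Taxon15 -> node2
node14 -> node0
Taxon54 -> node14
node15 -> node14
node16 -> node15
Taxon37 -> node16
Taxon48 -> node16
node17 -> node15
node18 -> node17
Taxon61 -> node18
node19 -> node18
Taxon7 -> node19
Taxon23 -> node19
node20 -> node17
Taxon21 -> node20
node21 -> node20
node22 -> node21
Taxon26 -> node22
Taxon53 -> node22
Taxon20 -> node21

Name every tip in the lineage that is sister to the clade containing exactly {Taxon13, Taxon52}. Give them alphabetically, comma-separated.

Taxon2, Taxon40, Taxon45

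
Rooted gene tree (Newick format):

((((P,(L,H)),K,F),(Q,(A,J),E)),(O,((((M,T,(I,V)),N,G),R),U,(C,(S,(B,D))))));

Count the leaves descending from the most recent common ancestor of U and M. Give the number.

The MRCA of U and M is the node subtending ((((M,T,(I,V)),N,G),R),U,(C,(S,(B,D)))).
That clade contains 12 terminal taxa: B, C, D, G, I, M, N, R, S, T, U, V.

12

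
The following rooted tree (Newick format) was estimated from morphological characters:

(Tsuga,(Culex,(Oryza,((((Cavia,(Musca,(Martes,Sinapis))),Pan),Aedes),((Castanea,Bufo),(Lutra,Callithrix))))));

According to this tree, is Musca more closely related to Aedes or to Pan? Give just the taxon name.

Pan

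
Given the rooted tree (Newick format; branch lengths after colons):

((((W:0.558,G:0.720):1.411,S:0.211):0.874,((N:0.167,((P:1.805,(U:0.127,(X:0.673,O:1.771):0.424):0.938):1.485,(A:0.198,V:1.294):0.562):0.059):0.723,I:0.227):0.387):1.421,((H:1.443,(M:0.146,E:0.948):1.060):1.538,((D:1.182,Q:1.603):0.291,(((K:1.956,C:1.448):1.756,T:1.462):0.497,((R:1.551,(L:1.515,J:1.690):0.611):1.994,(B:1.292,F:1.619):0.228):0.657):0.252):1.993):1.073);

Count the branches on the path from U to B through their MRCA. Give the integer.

The MRCA of U and B is the root of the tree.
From U up to that node: 7 branches. From B up to the same node: 6 branches. Total: 7 + 6 = 13.

13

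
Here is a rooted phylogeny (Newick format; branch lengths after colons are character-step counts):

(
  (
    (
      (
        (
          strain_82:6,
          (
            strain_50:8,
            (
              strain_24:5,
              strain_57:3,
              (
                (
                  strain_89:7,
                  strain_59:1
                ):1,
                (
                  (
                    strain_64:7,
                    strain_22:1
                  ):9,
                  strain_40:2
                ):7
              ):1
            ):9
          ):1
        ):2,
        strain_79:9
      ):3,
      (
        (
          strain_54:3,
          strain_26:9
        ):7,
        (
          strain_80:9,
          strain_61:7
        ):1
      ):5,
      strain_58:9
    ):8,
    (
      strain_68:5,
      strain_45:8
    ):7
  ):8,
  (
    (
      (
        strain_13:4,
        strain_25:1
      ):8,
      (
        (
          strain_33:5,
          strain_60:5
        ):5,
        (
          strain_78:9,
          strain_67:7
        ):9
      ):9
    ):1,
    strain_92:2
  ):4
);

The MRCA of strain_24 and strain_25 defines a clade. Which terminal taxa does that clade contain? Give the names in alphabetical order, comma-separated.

strain_13, strain_22, strain_24, strain_25, strain_26, strain_33, strain_40, strain_45, strain_50, strain_54, strain_57, strain_58, strain_59, strain_60, strain_61, strain_64, strain_67, strain_68, strain_78, strain_79, strain_80, strain_82, strain_89, strain_92

Tracing strain_24: it sits inside (strain_24,strain_57,((strain_89,strain_59),((strain_64,strain_22),strain_40))).
Tracing strain_25: it sits inside (strain_13,strain_25).
The smallest clade enclosing both is the whole tree (their MRCA is the root), so the answer is all 24 tips in alphabetical order.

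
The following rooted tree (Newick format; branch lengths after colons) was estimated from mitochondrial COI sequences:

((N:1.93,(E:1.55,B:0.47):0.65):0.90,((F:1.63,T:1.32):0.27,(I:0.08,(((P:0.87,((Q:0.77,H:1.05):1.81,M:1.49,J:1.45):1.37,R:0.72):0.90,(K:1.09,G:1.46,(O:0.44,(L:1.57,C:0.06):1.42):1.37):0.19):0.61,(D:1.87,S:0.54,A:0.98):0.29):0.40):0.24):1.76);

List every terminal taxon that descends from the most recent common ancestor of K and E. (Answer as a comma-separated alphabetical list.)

A, B, C, D, E, F, G, H, I, J, K, L, M, N, O, P, Q, R, S, T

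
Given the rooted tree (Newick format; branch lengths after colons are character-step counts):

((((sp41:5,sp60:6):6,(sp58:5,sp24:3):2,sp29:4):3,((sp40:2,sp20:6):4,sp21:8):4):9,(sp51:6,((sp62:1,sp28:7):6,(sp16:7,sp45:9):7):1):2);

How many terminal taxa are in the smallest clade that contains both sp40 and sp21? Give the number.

The MRCA of sp40 and sp21 is the node subtending ((sp40,sp20),sp21).
That clade contains 3 terminal taxa: sp20, sp21, sp40.

3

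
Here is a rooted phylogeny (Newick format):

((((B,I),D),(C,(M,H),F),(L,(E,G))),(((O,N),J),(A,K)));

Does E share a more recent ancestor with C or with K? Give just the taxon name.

C

The MRCA of E and C subtends (((B,I),D),(C,(M,H),F),(L,(E,G))) (10 taxa).
The MRCA of E and K is the root, subtending the entire tree (15 taxa).
The first is nested inside the second, so E shares a more recent common ancestor with C.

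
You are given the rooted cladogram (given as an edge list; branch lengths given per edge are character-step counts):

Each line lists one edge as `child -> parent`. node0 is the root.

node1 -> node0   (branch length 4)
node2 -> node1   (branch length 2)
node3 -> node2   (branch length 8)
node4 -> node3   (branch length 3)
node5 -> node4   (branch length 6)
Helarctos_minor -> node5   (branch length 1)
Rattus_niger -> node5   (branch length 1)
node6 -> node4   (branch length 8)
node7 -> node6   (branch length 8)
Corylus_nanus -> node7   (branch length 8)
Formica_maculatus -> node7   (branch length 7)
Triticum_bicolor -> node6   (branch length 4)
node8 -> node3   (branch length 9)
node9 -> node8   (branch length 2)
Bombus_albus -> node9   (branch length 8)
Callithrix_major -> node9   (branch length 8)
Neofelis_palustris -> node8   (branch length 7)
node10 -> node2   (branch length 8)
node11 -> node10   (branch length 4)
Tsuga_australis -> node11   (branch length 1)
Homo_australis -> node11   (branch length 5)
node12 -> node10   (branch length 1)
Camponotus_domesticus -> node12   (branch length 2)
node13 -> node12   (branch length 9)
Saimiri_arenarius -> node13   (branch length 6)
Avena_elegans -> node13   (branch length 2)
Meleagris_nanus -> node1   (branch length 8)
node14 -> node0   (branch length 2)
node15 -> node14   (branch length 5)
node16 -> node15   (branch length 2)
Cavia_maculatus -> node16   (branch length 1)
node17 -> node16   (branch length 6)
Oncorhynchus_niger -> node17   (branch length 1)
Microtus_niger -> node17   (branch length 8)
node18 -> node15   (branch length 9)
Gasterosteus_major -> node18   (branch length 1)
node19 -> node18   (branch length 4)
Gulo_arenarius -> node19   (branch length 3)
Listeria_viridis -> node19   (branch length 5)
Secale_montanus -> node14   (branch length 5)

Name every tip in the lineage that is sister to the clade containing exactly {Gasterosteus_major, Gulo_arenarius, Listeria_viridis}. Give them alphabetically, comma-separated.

The clade containing exactly {Gasterosteus_major, Gulo_arenarius, Listeria_viridis} attaches to the tree at the node subtending ((Cavia_maculatus,(Oncorhynchus_niger,Microtus_niger)),(Gasterosteus_major,(Gulo_arenarius,Listeria_viridis))).
The other lineage descending from that same node — the sister group — is (Cavia_maculatus,(Oncorhynchus_niger,Microtus_niger)); its 3 tips in alphabetical order are the answer.

Cavia_maculatus, Microtus_niger, Oncorhynchus_niger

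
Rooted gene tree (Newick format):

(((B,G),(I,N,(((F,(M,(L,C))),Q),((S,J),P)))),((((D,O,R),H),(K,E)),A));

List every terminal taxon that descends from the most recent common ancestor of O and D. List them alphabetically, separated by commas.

Tracing O: it sits inside (D,O,R).
Tracing D: it sits inside (D,O,R).
The smallest clade enclosing both is (D,O,R); the answer is its 3 terminal taxa in alphabetical order.

D, O, R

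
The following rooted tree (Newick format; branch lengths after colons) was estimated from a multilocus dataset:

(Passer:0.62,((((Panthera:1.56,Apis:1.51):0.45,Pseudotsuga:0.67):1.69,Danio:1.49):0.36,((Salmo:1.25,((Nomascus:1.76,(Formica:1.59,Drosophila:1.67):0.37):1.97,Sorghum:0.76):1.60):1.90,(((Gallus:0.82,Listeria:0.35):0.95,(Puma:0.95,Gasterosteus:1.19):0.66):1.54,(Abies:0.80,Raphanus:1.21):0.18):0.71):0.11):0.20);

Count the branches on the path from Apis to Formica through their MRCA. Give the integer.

10

The MRCA of Apis and Formica is the node subtending ((((Panthera,Apis),Pseudotsuga),Danio),((Salmo,((Nomascus,(Formica,Drosophila)),Sorghum)),(((Gallus,Listeria),(Puma,Gasterosteus)),(Abies,Raphanus)))).
From Apis up to that node: 4 branches. From Formica up to the same node: 6 branches. Total: 4 + 6 = 10.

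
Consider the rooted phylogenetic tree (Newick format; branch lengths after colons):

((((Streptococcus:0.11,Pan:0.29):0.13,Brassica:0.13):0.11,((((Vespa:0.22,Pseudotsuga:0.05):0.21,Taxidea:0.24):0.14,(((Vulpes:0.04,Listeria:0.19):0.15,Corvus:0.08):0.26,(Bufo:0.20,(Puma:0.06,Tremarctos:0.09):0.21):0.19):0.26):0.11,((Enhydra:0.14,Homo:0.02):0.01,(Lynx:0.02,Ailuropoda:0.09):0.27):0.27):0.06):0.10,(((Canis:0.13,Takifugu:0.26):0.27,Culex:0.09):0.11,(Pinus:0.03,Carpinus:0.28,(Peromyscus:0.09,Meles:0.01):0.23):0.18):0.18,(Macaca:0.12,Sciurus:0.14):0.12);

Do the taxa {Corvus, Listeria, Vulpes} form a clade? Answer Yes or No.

Yes

The most recent common ancestor of these taxa subtends ((Vulpes,Listeria),Corvus).
That clade has exactly 3 tips — every listed taxon and nothing else — so the group is monophyletic.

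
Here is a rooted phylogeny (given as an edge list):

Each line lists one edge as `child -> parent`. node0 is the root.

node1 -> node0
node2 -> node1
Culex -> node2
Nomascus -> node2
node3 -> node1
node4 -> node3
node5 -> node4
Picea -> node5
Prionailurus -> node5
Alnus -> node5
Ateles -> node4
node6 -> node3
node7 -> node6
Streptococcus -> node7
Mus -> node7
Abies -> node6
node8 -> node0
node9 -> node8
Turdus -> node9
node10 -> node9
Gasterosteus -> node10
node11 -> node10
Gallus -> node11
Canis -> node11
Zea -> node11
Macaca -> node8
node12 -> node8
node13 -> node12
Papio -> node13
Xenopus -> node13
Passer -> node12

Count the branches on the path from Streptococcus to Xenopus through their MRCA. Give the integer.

9

The MRCA of Streptococcus and Xenopus is the root of the tree.
From Streptococcus up to that node: 5 branches. From Xenopus up to the same node: 4 branches. Total: 5 + 4 = 9.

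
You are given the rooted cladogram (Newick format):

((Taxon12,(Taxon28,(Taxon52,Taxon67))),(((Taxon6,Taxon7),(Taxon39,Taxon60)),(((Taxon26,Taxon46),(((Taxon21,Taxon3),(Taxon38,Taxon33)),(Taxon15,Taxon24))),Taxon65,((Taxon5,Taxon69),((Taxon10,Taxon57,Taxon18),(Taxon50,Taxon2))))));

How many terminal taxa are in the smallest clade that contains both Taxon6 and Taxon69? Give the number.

20

The MRCA of Taxon6 and Taxon69 is the node subtending (((Taxon6,Taxon7),(Taxon39,Taxon60)),(((Taxon26,Taxon46),(((Taxon21,Taxon3),(Taxon38,Taxon33)),(Taxon15,Taxon24))),Taxon65,((Taxon5,Taxon69),((Taxon10,Taxon57,Taxon18),(Taxon50,Taxon2))))).
That clade contains 20 terminal taxa: Taxon10, Taxon15, Taxon18, Taxon2, Taxon21, Taxon24, Taxon26, Taxon3, Taxon33, Taxon38, Taxon39, Taxon46, Taxon5, Taxon50, Taxon57, Taxon6, Taxon60, Taxon65, Taxon69, Taxon7.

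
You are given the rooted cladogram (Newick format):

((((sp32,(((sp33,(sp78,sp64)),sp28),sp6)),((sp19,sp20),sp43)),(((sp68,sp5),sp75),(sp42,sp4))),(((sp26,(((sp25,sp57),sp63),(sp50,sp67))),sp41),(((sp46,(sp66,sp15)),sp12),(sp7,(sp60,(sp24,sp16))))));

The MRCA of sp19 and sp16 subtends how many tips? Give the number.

29

The MRCA of sp19 and sp16 is the root, so the clade is the entire tree.
That clade contains 29 terminal taxa: sp12, sp15, sp16, sp19, sp20, sp24, sp25, sp26, sp28, sp32, sp33, sp4, sp41, sp42, sp43, sp46, sp5, sp50, sp57, sp6, sp60, sp63, sp64, sp66, sp67, sp68, sp7, sp75, sp78.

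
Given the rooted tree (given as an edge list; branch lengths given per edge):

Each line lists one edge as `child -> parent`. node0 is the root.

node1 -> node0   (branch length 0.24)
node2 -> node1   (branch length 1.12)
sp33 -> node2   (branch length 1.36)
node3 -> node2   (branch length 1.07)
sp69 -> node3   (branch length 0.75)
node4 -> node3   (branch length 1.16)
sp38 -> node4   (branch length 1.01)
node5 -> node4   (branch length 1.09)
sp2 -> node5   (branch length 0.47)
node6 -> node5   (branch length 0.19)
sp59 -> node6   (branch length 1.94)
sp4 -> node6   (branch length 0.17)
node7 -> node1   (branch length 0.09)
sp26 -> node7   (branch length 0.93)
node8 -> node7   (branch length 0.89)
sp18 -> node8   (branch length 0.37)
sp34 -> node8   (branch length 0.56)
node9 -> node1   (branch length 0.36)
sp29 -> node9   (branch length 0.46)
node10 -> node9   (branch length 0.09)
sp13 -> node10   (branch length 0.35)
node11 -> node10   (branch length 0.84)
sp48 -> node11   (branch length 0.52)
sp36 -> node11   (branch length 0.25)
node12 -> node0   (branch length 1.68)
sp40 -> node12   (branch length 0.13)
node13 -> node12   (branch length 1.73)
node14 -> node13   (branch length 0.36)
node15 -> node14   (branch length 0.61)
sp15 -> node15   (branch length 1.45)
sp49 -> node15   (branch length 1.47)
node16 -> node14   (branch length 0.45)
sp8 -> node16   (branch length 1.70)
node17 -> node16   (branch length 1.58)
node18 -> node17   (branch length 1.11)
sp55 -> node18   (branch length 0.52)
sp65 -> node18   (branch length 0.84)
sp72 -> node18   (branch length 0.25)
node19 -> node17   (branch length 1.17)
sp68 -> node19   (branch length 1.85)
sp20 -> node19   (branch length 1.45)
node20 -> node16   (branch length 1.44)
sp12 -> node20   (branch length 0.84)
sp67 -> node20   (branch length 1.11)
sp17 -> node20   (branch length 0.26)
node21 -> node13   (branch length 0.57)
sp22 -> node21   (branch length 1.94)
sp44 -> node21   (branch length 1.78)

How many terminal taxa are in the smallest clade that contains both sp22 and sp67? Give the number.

13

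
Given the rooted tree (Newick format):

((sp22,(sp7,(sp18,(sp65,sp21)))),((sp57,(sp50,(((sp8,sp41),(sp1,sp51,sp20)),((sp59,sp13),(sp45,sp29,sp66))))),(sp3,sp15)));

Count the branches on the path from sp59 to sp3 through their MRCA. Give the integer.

8

The MRCA of sp59 and sp3 is the node subtending ((sp57,(sp50,(((sp8,sp41),(sp1,sp51,sp20)),((sp59,sp13),(sp45,sp29,sp66))))),(sp3,sp15)).
From sp59 up to that node: 6 branches. From sp3 up to the same node: 2 branches. Total: 6 + 2 = 8.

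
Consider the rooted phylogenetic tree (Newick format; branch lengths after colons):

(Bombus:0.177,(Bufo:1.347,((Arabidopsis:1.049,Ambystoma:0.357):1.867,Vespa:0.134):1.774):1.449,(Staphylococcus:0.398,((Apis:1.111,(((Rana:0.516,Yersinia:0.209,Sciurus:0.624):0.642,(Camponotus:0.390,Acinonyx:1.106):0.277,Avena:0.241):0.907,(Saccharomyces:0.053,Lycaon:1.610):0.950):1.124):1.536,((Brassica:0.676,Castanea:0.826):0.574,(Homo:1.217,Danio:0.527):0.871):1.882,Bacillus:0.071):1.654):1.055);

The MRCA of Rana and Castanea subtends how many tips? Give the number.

The MRCA of Rana and Castanea is the node subtending ((Apis,(((Rana,Yersinia,Sciurus),(Camponotus,Acinonyx),Avena),(Saccharomyces,Lycaon))),((Brassica,Castanea),(Homo,Danio)),Bacillus).
That clade contains 14 terminal taxa: Acinonyx, Apis, Avena, Bacillus, Brassica, Camponotus, Castanea, Danio, Homo, Lycaon, Rana, Saccharomyces, Sciurus, Yersinia.

14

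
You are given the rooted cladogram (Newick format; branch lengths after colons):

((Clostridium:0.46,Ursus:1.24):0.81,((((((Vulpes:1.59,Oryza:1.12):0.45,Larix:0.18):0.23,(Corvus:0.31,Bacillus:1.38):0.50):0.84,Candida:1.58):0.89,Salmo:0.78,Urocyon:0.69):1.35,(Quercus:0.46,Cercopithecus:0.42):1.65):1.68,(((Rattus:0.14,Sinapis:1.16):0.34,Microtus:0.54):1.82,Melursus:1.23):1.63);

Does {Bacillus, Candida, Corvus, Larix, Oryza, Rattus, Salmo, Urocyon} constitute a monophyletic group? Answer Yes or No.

The MRCA of the listed taxa is the root, so the smallest clade containing them is the whole tree.
That clade also contains Cercopithecus, Clostridium, Melursus, Microtus, Quercus, Sinapis, Ursus, Vulpes, which are not in the proposed group, so the group is not monophyletic.

No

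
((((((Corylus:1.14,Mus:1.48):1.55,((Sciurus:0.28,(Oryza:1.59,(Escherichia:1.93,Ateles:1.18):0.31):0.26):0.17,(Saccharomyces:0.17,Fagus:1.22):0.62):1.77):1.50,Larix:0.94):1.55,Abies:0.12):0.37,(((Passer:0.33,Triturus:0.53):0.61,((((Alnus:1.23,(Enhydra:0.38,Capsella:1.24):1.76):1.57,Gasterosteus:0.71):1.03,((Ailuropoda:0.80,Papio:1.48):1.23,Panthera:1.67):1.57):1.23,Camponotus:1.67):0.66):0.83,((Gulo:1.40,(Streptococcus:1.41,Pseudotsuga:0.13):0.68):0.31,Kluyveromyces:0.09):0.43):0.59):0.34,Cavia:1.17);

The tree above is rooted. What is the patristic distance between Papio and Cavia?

9.10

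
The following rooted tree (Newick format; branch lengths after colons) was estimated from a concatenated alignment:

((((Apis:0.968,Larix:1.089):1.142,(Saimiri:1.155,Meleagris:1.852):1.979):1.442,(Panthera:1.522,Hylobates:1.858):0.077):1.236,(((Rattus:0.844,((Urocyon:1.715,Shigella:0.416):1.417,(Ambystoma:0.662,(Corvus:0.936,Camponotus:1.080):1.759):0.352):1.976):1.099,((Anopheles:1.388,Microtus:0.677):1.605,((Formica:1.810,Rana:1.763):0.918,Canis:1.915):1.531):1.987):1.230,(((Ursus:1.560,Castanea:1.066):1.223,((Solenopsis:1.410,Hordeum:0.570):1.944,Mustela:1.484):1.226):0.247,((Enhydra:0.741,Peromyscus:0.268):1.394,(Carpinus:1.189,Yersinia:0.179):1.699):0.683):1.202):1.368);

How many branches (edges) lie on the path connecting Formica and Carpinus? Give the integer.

9

The MRCA of Formica and Carpinus is the node subtending (((Rattus,((Urocyon,Shigella),(Ambystoma,(Corvus,Camponotus)))),((Anopheles,Microtus),((Formica,Rana),Canis))),(((Ursus,Castanea),((Solenopsis,Hordeum),Mustela)),((Enhydra,Peromyscus),(Carpinus,Yersinia)))).
From Formica up to that node: 5 branches. From Carpinus up to the same node: 4 branches. Total: 5 + 4 = 9.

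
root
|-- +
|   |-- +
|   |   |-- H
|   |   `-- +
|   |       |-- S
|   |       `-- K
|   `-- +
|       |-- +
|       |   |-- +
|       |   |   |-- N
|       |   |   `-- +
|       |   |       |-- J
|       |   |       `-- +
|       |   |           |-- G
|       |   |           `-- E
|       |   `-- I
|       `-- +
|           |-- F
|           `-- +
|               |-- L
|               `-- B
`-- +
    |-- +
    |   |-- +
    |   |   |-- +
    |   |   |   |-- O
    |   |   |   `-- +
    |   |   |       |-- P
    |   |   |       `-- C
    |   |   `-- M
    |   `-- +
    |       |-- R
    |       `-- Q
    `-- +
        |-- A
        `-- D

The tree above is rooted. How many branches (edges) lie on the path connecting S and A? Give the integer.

The MRCA of S and A is the root of the tree.
From S up to that node: 4 branches. From A up to the same node: 3 branches. Total: 4 + 3 = 7.

7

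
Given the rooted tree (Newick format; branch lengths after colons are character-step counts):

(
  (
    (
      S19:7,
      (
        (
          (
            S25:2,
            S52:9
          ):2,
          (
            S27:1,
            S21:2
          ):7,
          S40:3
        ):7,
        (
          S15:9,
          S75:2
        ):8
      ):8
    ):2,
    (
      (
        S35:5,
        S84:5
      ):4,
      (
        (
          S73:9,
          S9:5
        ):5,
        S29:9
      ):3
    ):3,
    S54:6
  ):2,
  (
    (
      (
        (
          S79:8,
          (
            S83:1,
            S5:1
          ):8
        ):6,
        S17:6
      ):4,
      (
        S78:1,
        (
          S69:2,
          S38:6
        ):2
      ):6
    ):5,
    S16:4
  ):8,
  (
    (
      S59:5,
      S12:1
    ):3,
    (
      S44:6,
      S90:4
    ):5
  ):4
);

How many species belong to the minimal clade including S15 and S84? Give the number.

14

The MRCA of S15 and S84 is the node subtending ((S19,(((S25,S52),(S27,S21),S40),(S15,S75))),((S35,S84),((S73,S9),S29)),S54).
That clade contains 14 terminal taxa: S15, S19, S21, S25, S27, S29, S35, S40, S52, S54, S73, S75, S84, S9.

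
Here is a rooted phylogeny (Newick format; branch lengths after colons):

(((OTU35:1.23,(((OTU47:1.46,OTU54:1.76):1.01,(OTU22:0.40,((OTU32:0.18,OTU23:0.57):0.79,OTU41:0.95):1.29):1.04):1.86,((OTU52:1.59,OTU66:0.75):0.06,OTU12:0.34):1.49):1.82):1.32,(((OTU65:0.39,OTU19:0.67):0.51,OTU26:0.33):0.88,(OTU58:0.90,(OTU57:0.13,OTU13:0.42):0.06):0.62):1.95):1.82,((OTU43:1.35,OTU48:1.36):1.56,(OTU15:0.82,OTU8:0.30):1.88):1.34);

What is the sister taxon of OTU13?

OTU57

OTU13 attaches to the tree at the node subtending (OTU57,OTU13).
The other lineage descending from that same node — the sister group — is the single tip OTU57.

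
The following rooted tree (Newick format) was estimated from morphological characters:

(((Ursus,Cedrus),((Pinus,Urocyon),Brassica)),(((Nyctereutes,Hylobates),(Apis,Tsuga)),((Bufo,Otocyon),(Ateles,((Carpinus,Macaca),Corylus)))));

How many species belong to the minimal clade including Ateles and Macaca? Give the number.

The MRCA of Ateles and Macaca is the node subtending (Ateles,((Carpinus,Macaca),Corylus)).
That clade contains 4 terminal taxa: Ateles, Carpinus, Corylus, Macaca.

4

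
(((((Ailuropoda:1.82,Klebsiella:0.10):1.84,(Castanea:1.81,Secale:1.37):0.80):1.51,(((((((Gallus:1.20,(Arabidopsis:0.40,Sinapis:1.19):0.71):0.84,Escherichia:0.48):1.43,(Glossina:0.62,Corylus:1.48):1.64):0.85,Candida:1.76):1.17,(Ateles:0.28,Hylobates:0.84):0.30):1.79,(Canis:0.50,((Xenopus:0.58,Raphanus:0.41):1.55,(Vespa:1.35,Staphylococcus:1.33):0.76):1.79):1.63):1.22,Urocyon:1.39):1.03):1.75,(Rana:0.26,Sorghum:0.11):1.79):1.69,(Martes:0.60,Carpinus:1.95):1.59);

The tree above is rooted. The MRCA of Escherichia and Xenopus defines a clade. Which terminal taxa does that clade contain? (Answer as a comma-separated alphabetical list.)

Tracing Escherichia: it sits inside ((Gallus,(Arabidopsis,Sinapis)),Escherichia).
Tracing Xenopus: it sits inside (Xenopus,Raphanus).
The smallest clade enclosing both is ((((((Gallus,(Arabidopsis,Sinapis)),Escherichia),(Glossina,Corylus)),Candida),(Ateles,Hylobates)),(Canis,((Xenopus,Raphanus),(Vespa,Staphylococcus)))); the answer is its 14 terminal taxa in alphabetical order.

Arabidopsis, Ateles, Candida, Canis, Corylus, Escherichia, Gallus, Glossina, Hylobates, Raphanus, Sinapis, Staphylococcus, Vespa, Xenopus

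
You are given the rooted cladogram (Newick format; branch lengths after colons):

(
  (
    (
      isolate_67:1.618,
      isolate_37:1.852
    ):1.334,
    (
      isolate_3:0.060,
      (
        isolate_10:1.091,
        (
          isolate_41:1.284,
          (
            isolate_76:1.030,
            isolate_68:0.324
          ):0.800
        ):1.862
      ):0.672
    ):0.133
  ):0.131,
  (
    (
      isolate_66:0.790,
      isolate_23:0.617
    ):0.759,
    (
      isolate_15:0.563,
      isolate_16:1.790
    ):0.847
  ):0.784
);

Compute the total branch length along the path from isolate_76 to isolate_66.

The path runs isolate_76 → … → MRCA → … → isolate_66; the MRCA is the root of the tree.
Branch lengths along that path: 1.030 + 0.800 + 1.862 + 0.672 + 0.133 + 0.131 + 0.784 + 0.759 + 0.790 = 6.961.

6.961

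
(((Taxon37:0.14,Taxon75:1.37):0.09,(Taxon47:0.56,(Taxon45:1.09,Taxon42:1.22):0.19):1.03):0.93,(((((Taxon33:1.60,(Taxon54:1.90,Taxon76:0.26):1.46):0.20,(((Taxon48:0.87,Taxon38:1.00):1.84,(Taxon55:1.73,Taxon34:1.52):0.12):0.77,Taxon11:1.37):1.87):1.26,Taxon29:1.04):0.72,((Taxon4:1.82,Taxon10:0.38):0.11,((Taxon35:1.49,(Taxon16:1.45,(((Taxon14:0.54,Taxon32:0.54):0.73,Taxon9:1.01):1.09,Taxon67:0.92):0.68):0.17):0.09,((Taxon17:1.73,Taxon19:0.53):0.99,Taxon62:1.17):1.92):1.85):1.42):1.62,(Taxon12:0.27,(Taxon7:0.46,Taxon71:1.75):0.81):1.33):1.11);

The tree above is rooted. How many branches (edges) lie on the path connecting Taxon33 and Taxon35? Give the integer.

The MRCA of Taxon33 and Taxon35 is the node subtending ((((Taxon33,(Taxon54,Taxon76)),(((Taxon48,Taxon38),(Taxon55,Taxon34)),Taxon11)),Taxon29),((Taxon4,Taxon10),((Taxon35,(Taxon16,(((Taxon14,Taxon32),Taxon9),Taxon67))),((Taxon17,Taxon19),Taxon62)))).
From Taxon33 up to that node: 4 branches. From Taxon35 up to the same node: 4 branches. Total: 4 + 4 = 8.

8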